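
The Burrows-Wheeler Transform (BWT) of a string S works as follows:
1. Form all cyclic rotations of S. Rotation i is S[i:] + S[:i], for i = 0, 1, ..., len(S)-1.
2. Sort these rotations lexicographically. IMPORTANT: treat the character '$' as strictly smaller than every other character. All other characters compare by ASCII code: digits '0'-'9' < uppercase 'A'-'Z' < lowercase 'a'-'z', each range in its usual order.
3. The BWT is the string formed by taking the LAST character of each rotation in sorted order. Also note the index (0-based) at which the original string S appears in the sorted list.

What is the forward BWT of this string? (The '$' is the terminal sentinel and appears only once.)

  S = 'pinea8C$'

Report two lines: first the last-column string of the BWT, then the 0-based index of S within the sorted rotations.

Answer: Ca8enpi$
7

Derivation:
All 8 rotations (rotation i = S[i:]+S[:i]):
  rot[0] = pinea8C$
  rot[1] = inea8C$p
  rot[2] = nea8C$pi
  rot[3] = ea8C$pin
  rot[4] = a8C$pine
  rot[5] = 8C$pinea
  rot[6] = C$pinea8
  rot[7] = $pinea8C
Sorted (with $ < everything):
  sorted[0] = $pinea8C  (last char: 'C')
  sorted[1] = 8C$pinea  (last char: 'a')
  sorted[2] = C$pinea8  (last char: '8')
  sorted[3] = a8C$pine  (last char: 'e')
  sorted[4] = ea8C$pin  (last char: 'n')
  sorted[5] = inea8C$p  (last char: 'p')
  sorted[6] = nea8C$pi  (last char: 'i')
  sorted[7] = pinea8C$  (last char: '$')
Last column: Ca8enpi$
Original string S is at sorted index 7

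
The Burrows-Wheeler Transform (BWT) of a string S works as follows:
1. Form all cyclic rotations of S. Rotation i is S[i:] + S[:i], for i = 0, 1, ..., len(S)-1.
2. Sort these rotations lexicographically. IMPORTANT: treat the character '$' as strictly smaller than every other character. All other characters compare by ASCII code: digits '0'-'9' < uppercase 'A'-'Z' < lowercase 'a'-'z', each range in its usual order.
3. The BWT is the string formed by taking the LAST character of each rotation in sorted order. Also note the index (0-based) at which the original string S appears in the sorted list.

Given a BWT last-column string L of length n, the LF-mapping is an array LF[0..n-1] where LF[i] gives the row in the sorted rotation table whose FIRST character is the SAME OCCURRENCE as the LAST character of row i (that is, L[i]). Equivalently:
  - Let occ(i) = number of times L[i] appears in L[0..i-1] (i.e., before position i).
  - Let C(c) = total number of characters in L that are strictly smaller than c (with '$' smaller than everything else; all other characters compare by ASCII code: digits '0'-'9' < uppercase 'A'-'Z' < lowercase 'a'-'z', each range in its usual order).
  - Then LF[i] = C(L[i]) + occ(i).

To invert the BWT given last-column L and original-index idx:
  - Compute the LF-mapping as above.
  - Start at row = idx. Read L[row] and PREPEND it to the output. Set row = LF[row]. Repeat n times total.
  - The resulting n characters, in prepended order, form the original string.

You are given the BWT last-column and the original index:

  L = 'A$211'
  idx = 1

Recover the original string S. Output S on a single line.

LF mapping: 4 0 3 1 2
Walk LF starting at row 1, prepending L[row]:
  step 1: row=1, L[1]='$', prepend. Next row=LF[1]=0
  step 2: row=0, L[0]='A', prepend. Next row=LF[0]=4
  step 3: row=4, L[4]='1', prepend. Next row=LF[4]=2
  step 4: row=2, L[2]='2', prepend. Next row=LF[2]=3
  step 5: row=3, L[3]='1', prepend. Next row=LF[3]=1
Reversed output: 121A$

Answer: 121A$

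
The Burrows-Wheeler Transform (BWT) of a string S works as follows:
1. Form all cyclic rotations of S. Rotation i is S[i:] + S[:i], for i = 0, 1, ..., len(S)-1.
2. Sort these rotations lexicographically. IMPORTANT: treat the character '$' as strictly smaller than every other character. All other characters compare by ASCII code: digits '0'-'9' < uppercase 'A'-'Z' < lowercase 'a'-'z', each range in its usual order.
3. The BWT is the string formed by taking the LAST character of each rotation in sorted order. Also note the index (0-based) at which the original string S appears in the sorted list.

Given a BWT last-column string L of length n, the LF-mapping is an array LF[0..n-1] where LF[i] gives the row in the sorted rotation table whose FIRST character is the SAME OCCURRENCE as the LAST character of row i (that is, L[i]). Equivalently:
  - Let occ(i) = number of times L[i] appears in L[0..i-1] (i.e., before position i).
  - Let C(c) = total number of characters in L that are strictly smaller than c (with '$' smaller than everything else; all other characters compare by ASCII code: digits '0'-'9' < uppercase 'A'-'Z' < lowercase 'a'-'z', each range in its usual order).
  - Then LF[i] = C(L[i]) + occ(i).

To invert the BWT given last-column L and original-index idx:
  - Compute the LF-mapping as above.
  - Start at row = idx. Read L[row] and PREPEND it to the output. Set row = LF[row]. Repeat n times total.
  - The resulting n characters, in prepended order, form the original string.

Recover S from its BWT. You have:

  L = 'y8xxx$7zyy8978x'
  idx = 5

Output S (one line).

LF mapping: 11 3 7 8 9 0 1 14 12 13 4 6 2 5 10
Walk LF starting at row 5, prepending L[row]:
  step 1: row=5, L[5]='$', prepend. Next row=LF[5]=0
  step 2: row=0, L[0]='y', prepend. Next row=LF[0]=11
  step 3: row=11, L[11]='9', prepend. Next row=LF[11]=6
  step 4: row=6, L[6]='7', prepend. Next row=LF[6]=1
  step 5: row=1, L[1]='8', prepend. Next row=LF[1]=3
  step 6: row=3, L[3]='x', prepend. Next row=LF[3]=8
  step 7: row=8, L[8]='y', prepend. Next row=LF[8]=12
  step 8: row=12, L[12]='7', prepend. Next row=LF[12]=2
  step 9: row=2, L[2]='x', prepend. Next row=LF[2]=7
  step 10: row=7, L[7]='z', prepend. Next row=LF[7]=14
  step 11: row=14, L[14]='x', prepend. Next row=LF[14]=10
  step 12: row=10, L[10]='8', prepend. Next row=LF[10]=4
  step 13: row=4, L[4]='x', prepend. Next row=LF[4]=9
  step 14: row=9, L[9]='y', prepend. Next row=LF[9]=13
  step 15: row=13, L[13]='8', prepend. Next row=LF[13]=5
Reversed output: 8yx8xzx7yx879y$

Answer: 8yx8xzx7yx879y$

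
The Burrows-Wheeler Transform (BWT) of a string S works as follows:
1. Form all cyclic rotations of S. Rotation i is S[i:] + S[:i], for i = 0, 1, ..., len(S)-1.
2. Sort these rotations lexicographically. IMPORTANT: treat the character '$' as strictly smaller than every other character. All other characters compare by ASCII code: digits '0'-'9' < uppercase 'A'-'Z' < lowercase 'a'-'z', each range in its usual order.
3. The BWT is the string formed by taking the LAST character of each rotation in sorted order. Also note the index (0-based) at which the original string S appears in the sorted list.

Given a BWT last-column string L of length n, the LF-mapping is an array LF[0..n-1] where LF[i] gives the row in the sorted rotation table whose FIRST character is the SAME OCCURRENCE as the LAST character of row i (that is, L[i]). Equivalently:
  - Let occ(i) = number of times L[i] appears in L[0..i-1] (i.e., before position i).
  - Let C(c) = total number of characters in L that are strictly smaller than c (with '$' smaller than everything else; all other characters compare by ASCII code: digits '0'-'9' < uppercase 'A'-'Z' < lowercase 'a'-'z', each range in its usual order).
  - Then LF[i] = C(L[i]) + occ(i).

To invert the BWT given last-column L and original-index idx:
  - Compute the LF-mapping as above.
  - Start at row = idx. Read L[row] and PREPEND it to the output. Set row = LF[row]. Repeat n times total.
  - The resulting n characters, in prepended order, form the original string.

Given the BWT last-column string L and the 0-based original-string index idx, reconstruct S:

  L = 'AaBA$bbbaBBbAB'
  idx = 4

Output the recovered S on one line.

Answer: BAAbBbbBbBaaA$

Derivation:
LF mapping: 1 8 4 2 0 10 11 12 9 5 6 13 3 7
Walk LF starting at row 4, prepending L[row]:
  step 1: row=4, L[4]='$', prepend. Next row=LF[4]=0
  step 2: row=0, L[0]='A', prepend. Next row=LF[0]=1
  step 3: row=1, L[1]='a', prepend. Next row=LF[1]=8
  step 4: row=8, L[8]='a', prepend. Next row=LF[8]=9
  step 5: row=9, L[9]='B', prepend. Next row=LF[9]=5
  step 6: row=5, L[5]='b', prepend. Next row=LF[5]=10
  step 7: row=10, L[10]='B', prepend. Next row=LF[10]=6
  step 8: row=6, L[6]='b', prepend. Next row=LF[6]=11
  step 9: row=11, L[11]='b', prepend. Next row=LF[11]=13
  step 10: row=13, L[13]='B', prepend. Next row=LF[13]=7
  step 11: row=7, L[7]='b', prepend. Next row=LF[7]=12
  step 12: row=12, L[12]='A', prepend. Next row=LF[12]=3
  step 13: row=3, L[3]='A', prepend. Next row=LF[3]=2
  step 14: row=2, L[2]='B', prepend. Next row=LF[2]=4
Reversed output: BAAbBbbBbBaaA$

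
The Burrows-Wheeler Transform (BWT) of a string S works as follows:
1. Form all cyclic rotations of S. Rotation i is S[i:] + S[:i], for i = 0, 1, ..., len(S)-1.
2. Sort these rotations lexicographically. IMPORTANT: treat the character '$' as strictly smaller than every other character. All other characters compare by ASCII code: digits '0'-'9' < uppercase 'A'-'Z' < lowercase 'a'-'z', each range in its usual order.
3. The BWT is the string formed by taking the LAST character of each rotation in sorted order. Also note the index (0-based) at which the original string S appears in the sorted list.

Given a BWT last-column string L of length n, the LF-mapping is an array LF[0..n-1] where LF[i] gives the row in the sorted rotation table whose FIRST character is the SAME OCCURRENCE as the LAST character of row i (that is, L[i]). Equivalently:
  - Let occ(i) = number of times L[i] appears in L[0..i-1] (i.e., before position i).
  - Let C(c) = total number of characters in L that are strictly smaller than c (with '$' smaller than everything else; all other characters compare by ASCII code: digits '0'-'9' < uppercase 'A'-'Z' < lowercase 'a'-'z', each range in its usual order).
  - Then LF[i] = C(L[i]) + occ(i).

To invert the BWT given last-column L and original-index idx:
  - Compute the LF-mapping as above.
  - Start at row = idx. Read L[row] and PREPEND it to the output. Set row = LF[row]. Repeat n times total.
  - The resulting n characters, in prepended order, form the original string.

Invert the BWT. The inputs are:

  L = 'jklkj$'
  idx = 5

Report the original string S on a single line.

LF mapping: 1 3 5 4 2 0
Walk LF starting at row 5, prepending L[row]:
  step 1: row=5, L[5]='$', prepend. Next row=LF[5]=0
  step 2: row=0, L[0]='j', prepend. Next row=LF[0]=1
  step 3: row=1, L[1]='k', prepend. Next row=LF[1]=3
  step 4: row=3, L[3]='k', prepend. Next row=LF[3]=4
  step 5: row=4, L[4]='j', prepend. Next row=LF[4]=2
  step 6: row=2, L[2]='l', prepend. Next row=LF[2]=5
Reversed output: ljkkj$

Answer: ljkkj$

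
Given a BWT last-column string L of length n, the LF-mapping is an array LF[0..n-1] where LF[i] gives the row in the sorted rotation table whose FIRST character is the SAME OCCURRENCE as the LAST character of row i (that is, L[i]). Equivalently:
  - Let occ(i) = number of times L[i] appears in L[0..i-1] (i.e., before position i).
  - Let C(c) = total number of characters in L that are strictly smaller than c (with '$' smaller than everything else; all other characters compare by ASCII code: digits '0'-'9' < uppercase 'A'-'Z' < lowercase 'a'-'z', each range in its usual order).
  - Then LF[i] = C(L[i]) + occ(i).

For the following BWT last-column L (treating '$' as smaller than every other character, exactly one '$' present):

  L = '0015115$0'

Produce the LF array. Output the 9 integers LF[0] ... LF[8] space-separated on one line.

Char counts: '$':1, '0':3, '1':3, '5':2
C (first-col start): C('$')=0, C('0')=1, C('1')=4, C('5')=7
L[0]='0': occ=0, LF[0]=C('0')+0=1+0=1
L[1]='0': occ=1, LF[1]=C('0')+1=1+1=2
L[2]='1': occ=0, LF[2]=C('1')+0=4+0=4
L[3]='5': occ=0, LF[3]=C('5')+0=7+0=7
L[4]='1': occ=1, LF[4]=C('1')+1=4+1=5
L[5]='1': occ=2, LF[5]=C('1')+2=4+2=6
L[6]='5': occ=1, LF[6]=C('5')+1=7+1=8
L[7]='$': occ=0, LF[7]=C('$')+0=0+0=0
L[8]='0': occ=2, LF[8]=C('0')+2=1+2=3

Answer: 1 2 4 7 5 6 8 0 3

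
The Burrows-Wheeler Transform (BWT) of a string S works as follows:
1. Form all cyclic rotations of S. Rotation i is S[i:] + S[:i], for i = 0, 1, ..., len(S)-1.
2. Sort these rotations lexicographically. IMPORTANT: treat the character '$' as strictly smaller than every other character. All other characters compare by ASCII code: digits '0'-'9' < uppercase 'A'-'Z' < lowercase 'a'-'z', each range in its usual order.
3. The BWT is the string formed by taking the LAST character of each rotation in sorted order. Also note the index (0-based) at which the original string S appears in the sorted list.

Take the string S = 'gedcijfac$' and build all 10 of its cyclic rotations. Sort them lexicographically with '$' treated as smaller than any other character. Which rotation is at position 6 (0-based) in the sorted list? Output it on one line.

Answer: fac$gedcij

Derivation:
All 10 rotations (rotation i = S[i:]+S[:i]):
  rot[0] = gedcijfac$
  rot[1] = edcijfac$g
  rot[2] = dcijfac$ge
  rot[3] = cijfac$ged
  rot[4] = ijfac$gedc
  rot[5] = jfac$gedci
  rot[6] = fac$gedcij
  rot[7] = ac$gedcijf
  rot[8] = c$gedcijfa
  rot[9] = $gedcijfac
Sorted (with $ < everything):
  sorted[0] = $gedcijfac
  sorted[1] = ac$gedcijf
  sorted[2] = c$gedcijfa
  sorted[3] = cijfac$ged
  sorted[4] = dcijfac$ge
  sorted[5] = edcijfac$g
  sorted[6] = fac$gedcij
  sorted[7] = gedcijfac$
  sorted[8] = ijfac$gedc
  sorted[9] = jfac$gedci
sorted[6] = fac$gedcij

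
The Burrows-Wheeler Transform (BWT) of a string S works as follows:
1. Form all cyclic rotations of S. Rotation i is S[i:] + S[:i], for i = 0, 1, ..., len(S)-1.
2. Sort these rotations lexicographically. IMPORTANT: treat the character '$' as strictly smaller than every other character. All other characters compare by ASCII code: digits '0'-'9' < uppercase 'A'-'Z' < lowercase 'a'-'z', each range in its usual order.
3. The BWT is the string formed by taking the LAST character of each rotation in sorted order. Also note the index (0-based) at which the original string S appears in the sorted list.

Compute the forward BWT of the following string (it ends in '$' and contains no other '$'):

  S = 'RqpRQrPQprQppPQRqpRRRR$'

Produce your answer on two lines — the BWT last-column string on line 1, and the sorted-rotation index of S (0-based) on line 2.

All 23 rotations (rotation i = S[i:]+S[:i]):
  rot[0] = RqpRQrPQprQppPQRqpRRRR$
  rot[1] = qpRQrPQprQppPQRqpRRRR$R
  rot[2] = pRQrPQprQppPQRqpRRRR$Rq
  rot[3] = RQrPQprQppPQRqpRRRR$Rqp
  rot[4] = QrPQprQppPQRqpRRRR$RqpR
  rot[5] = rPQprQppPQRqpRRRR$RqpRQ
  rot[6] = PQprQppPQRqpRRRR$RqpRQr
  rot[7] = QprQppPQRqpRRRR$RqpRQrP
  rot[8] = prQppPQRqpRRRR$RqpRQrPQ
  rot[9] = rQppPQRqpRRRR$RqpRQrPQp
  rot[10] = QppPQRqpRRRR$RqpRQrPQpr
  rot[11] = ppPQRqpRRRR$RqpRQrPQprQ
  rot[12] = pPQRqpRRRR$RqpRQrPQprQp
  rot[13] = PQRqpRRRR$RqpRQrPQprQpp
  rot[14] = QRqpRRRR$RqpRQrPQprQppP
  rot[15] = RqpRRRR$RqpRQrPQprQppPQ
  rot[16] = qpRRRR$RqpRQrPQprQppPQR
  rot[17] = pRRRR$RqpRQrPQprQppPQRq
  rot[18] = RRRR$RqpRQrPQprQppPQRqp
  rot[19] = RRR$RqpRQrPQprQppPQRqpR
  rot[20] = RR$RqpRQrPQprQppPQRqpRR
  rot[21] = R$RqpRQrPQprQppPQRqpRRR
  rot[22] = $RqpRQrPQprQppPQRqpRRRR
Sorted (with $ < everything):
  sorted[0] = $RqpRQrPQprQppPQRqpRRRR  (last char: 'R')
  sorted[1] = PQRqpRRRR$RqpRQrPQprQpp  (last char: 'p')
  sorted[2] = PQprQppPQRqpRRRR$RqpRQr  (last char: 'r')
  sorted[3] = QRqpRRRR$RqpRQrPQprQppP  (last char: 'P')
  sorted[4] = QppPQRqpRRRR$RqpRQrPQpr  (last char: 'r')
  sorted[5] = QprQppPQRqpRRRR$RqpRQrP  (last char: 'P')
  sorted[6] = QrPQprQppPQRqpRRRR$RqpR  (last char: 'R')
  sorted[7] = R$RqpRQrPQprQppPQRqpRRR  (last char: 'R')
  sorted[8] = RQrPQprQppPQRqpRRRR$Rqp  (last char: 'p')
  sorted[9] = RR$RqpRQrPQprQppPQRqpRR  (last char: 'R')
  sorted[10] = RRR$RqpRQrPQprQppPQRqpR  (last char: 'R')
  sorted[11] = RRRR$RqpRQrPQprQppPQRqp  (last char: 'p')
  sorted[12] = RqpRQrPQprQppPQRqpRRRR$  (last char: '$')
  sorted[13] = RqpRRRR$RqpRQrPQprQppPQ  (last char: 'Q')
  sorted[14] = pPQRqpRRRR$RqpRQrPQprQp  (last char: 'p')
  sorted[15] = pRQrPQprQppPQRqpRRRR$Rq  (last char: 'q')
  sorted[16] = pRRRR$RqpRQrPQprQppPQRq  (last char: 'q')
  sorted[17] = ppPQRqpRRRR$RqpRQrPQprQ  (last char: 'Q')
  sorted[18] = prQppPQRqpRRRR$RqpRQrPQ  (last char: 'Q')
  sorted[19] = qpRQrPQprQppPQRqpRRRR$R  (last char: 'R')
  sorted[20] = qpRRRR$RqpRQrPQprQppPQR  (last char: 'R')
  sorted[21] = rPQprQppPQRqpRRRR$RqpRQ  (last char: 'Q')
  sorted[22] = rQppPQRqpRRRR$RqpRQrPQp  (last char: 'p')
Last column: RprPrPRRpRRp$QpqqQQRRQp
Original string S is at sorted index 12

Answer: RprPrPRRpRRp$QpqqQQRRQp
12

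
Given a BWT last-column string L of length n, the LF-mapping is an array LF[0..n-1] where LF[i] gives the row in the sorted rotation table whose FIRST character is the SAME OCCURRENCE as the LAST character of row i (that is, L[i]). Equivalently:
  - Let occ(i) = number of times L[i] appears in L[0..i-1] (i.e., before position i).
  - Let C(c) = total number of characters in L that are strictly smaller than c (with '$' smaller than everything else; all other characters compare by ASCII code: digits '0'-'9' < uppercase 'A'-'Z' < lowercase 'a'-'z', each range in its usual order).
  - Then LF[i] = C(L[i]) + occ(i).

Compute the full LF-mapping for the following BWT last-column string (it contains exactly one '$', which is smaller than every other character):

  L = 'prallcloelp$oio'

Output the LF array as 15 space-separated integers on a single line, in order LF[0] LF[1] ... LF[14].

Char counts: '$':1, 'a':1, 'c':1, 'e':1, 'i':1, 'l':4, 'o':3, 'p':2, 'r':1
C (first-col start): C('$')=0, C('a')=1, C('c')=2, C('e')=3, C('i')=4, C('l')=5, C('o')=9, C('p')=12, C('r')=14
L[0]='p': occ=0, LF[0]=C('p')+0=12+0=12
L[1]='r': occ=0, LF[1]=C('r')+0=14+0=14
L[2]='a': occ=0, LF[2]=C('a')+0=1+0=1
L[3]='l': occ=0, LF[3]=C('l')+0=5+0=5
L[4]='l': occ=1, LF[4]=C('l')+1=5+1=6
L[5]='c': occ=0, LF[5]=C('c')+0=2+0=2
L[6]='l': occ=2, LF[6]=C('l')+2=5+2=7
L[7]='o': occ=0, LF[7]=C('o')+0=9+0=9
L[8]='e': occ=0, LF[8]=C('e')+0=3+0=3
L[9]='l': occ=3, LF[9]=C('l')+3=5+3=8
L[10]='p': occ=1, LF[10]=C('p')+1=12+1=13
L[11]='$': occ=0, LF[11]=C('$')+0=0+0=0
L[12]='o': occ=1, LF[12]=C('o')+1=9+1=10
L[13]='i': occ=0, LF[13]=C('i')+0=4+0=4
L[14]='o': occ=2, LF[14]=C('o')+2=9+2=11

Answer: 12 14 1 5 6 2 7 9 3 8 13 0 10 4 11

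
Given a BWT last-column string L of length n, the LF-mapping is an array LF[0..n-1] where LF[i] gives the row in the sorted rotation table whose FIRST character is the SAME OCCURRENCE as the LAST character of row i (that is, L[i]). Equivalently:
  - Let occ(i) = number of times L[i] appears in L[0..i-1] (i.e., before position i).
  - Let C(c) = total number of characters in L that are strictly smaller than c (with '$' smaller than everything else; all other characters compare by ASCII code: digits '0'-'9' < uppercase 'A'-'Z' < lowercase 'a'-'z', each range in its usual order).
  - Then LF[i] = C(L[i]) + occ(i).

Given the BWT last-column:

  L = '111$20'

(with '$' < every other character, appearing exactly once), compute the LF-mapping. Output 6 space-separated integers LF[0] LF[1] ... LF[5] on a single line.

Char counts: '$':1, '0':1, '1':3, '2':1
C (first-col start): C('$')=0, C('0')=1, C('1')=2, C('2')=5
L[0]='1': occ=0, LF[0]=C('1')+0=2+0=2
L[1]='1': occ=1, LF[1]=C('1')+1=2+1=3
L[2]='1': occ=2, LF[2]=C('1')+2=2+2=4
L[3]='$': occ=0, LF[3]=C('$')+0=0+0=0
L[4]='2': occ=0, LF[4]=C('2')+0=5+0=5
L[5]='0': occ=0, LF[5]=C('0')+0=1+0=1

Answer: 2 3 4 0 5 1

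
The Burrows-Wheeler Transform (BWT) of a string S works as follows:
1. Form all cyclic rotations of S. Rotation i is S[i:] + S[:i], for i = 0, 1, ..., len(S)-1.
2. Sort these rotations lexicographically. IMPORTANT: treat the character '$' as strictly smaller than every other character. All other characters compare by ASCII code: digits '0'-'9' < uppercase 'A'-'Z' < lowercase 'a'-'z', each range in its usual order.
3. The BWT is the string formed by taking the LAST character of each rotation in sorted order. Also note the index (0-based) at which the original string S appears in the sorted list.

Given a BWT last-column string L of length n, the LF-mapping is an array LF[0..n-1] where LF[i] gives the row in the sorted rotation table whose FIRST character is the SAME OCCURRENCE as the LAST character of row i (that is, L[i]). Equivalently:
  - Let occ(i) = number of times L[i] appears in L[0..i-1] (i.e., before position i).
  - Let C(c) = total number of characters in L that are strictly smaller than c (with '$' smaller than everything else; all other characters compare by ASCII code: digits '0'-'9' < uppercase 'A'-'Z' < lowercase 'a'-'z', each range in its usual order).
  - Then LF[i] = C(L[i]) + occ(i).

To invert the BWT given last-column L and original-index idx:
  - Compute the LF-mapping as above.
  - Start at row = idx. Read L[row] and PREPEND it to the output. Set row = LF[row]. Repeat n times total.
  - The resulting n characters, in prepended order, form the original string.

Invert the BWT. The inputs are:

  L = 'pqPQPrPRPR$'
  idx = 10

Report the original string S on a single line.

LF mapping: 8 9 1 5 2 10 3 6 4 7 0
Walk LF starting at row 10, prepending L[row]:
  step 1: row=10, L[10]='$', prepend. Next row=LF[10]=0
  step 2: row=0, L[0]='p', prepend. Next row=LF[0]=8
  step 3: row=8, L[8]='P', prepend. Next row=LF[8]=4
  step 4: row=4, L[4]='P', prepend. Next row=LF[4]=2
  step 5: row=2, L[2]='P', prepend. Next row=LF[2]=1
  step 6: row=1, L[1]='q', prepend. Next row=LF[1]=9
  step 7: row=9, L[9]='R', prepend. Next row=LF[9]=7
  step 8: row=7, L[7]='R', prepend. Next row=LF[7]=6
  step 9: row=6, L[6]='P', prepend. Next row=LF[6]=3
  step 10: row=3, L[3]='Q', prepend. Next row=LF[3]=5
  step 11: row=5, L[5]='r', prepend. Next row=LF[5]=10
Reversed output: rQPRRqPPPp$

Answer: rQPRRqPPPp$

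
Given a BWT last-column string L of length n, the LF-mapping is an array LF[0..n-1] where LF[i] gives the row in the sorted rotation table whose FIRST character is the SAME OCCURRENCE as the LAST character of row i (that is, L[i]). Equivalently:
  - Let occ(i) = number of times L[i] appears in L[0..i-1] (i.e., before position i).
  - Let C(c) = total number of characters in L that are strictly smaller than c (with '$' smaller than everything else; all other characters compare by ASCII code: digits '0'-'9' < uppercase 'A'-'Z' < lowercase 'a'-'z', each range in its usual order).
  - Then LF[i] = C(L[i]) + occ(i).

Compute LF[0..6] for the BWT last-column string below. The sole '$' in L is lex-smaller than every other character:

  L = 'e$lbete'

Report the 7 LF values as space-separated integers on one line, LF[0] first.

Char counts: '$':1, 'b':1, 'e':3, 'l':1, 't':1
C (first-col start): C('$')=0, C('b')=1, C('e')=2, C('l')=5, C('t')=6
L[0]='e': occ=0, LF[0]=C('e')+0=2+0=2
L[1]='$': occ=0, LF[1]=C('$')+0=0+0=0
L[2]='l': occ=0, LF[2]=C('l')+0=5+0=5
L[3]='b': occ=0, LF[3]=C('b')+0=1+0=1
L[4]='e': occ=1, LF[4]=C('e')+1=2+1=3
L[5]='t': occ=0, LF[5]=C('t')+0=6+0=6
L[6]='e': occ=2, LF[6]=C('e')+2=2+2=4

Answer: 2 0 5 1 3 6 4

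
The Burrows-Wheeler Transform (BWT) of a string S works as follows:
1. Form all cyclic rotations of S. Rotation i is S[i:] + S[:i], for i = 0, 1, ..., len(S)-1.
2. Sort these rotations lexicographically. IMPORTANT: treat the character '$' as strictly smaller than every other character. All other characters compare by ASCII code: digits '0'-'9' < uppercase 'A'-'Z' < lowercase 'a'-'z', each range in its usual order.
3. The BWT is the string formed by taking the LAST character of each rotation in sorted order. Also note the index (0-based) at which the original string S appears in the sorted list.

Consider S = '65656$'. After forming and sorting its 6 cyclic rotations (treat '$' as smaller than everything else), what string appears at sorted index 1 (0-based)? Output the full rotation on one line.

Answer: 56$656

Derivation:
All 6 rotations (rotation i = S[i:]+S[:i]):
  rot[0] = 65656$
  rot[1] = 5656$6
  rot[2] = 656$65
  rot[3] = 56$656
  rot[4] = 6$6565
  rot[5] = $65656
Sorted (with $ < everything):
  sorted[0] = $65656
  sorted[1] = 56$656
  sorted[2] = 5656$6
  sorted[3] = 6$6565
  sorted[4] = 656$65
  sorted[5] = 65656$
sorted[1] = 56$656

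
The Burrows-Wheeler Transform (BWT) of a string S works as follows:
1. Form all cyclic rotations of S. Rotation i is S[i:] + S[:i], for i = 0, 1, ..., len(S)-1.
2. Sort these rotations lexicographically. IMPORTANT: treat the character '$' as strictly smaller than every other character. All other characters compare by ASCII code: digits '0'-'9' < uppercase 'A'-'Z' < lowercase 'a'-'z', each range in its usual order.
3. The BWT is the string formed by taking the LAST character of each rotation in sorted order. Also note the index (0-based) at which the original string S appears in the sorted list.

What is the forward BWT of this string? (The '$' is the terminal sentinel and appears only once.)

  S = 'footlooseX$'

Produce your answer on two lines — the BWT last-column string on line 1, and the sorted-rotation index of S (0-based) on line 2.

Answer: Xes$tlfoooo
3

Derivation:
All 11 rotations (rotation i = S[i:]+S[:i]):
  rot[0] = footlooseX$
  rot[1] = ootlooseX$f
  rot[2] = otlooseX$fo
  rot[3] = tlooseX$foo
  rot[4] = looseX$foot
  rot[5] = ooseX$footl
  rot[6] = oseX$footlo
  rot[7] = seX$footloo
  rot[8] = eX$footloos
  rot[9] = X$footloose
  rot[10] = $footlooseX
Sorted (with $ < everything):
  sorted[0] = $footlooseX  (last char: 'X')
  sorted[1] = X$footloose  (last char: 'e')
  sorted[2] = eX$footloos  (last char: 's')
  sorted[3] = footlooseX$  (last char: '$')
  sorted[4] = looseX$foot  (last char: 't')
  sorted[5] = ooseX$footl  (last char: 'l')
  sorted[6] = ootlooseX$f  (last char: 'f')
  sorted[7] = oseX$footlo  (last char: 'o')
  sorted[8] = otlooseX$fo  (last char: 'o')
  sorted[9] = seX$footloo  (last char: 'o')
  sorted[10] = tlooseX$foo  (last char: 'o')
Last column: Xes$tlfoooo
Original string S is at sorted index 3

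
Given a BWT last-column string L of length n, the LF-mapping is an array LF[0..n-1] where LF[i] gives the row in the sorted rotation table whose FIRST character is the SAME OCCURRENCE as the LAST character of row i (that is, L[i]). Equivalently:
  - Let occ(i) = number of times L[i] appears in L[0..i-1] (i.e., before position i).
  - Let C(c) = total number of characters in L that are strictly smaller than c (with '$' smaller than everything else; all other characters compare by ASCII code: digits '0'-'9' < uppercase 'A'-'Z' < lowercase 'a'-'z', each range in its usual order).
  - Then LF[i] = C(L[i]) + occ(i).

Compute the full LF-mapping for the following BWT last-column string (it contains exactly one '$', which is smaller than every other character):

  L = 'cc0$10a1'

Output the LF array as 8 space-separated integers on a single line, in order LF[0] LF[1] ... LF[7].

Answer: 6 7 1 0 3 2 5 4

Derivation:
Char counts: '$':1, '0':2, '1':2, 'a':1, 'c':2
C (first-col start): C('$')=0, C('0')=1, C('1')=3, C('a')=5, C('c')=6
L[0]='c': occ=0, LF[0]=C('c')+0=6+0=6
L[1]='c': occ=1, LF[1]=C('c')+1=6+1=7
L[2]='0': occ=0, LF[2]=C('0')+0=1+0=1
L[3]='$': occ=0, LF[3]=C('$')+0=0+0=0
L[4]='1': occ=0, LF[4]=C('1')+0=3+0=3
L[5]='0': occ=1, LF[5]=C('0')+1=1+1=2
L[6]='a': occ=0, LF[6]=C('a')+0=5+0=5
L[7]='1': occ=1, LF[7]=C('1')+1=3+1=4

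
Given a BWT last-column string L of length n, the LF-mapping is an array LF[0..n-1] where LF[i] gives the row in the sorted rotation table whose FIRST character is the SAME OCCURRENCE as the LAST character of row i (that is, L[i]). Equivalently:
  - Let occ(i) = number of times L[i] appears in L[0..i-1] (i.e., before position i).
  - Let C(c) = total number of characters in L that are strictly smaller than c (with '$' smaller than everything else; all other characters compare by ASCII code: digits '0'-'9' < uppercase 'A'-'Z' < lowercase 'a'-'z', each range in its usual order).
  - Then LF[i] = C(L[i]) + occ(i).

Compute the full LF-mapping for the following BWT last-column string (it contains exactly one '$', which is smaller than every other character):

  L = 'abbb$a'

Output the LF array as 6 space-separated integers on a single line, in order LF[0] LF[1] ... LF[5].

Answer: 1 3 4 5 0 2

Derivation:
Char counts: '$':1, 'a':2, 'b':3
C (first-col start): C('$')=0, C('a')=1, C('b')=3
L[0]='a': occ=0, LF[0]=C('a')+0=1+0=1
L[1]='b': occ=0, LF[1]=C('b')+0=3+0=3
L[2]='b': occ=1, LF[2]=C('b')+1=3+1=4
L[3]='b': occ=2, LF[3]=C('b')+2=3+2=5
L[4]='$': occ=0, LF[4]=C('$')+0=0+0=0
L[5]='a': occ=1, LF[5]=C('a')+1=1+1=2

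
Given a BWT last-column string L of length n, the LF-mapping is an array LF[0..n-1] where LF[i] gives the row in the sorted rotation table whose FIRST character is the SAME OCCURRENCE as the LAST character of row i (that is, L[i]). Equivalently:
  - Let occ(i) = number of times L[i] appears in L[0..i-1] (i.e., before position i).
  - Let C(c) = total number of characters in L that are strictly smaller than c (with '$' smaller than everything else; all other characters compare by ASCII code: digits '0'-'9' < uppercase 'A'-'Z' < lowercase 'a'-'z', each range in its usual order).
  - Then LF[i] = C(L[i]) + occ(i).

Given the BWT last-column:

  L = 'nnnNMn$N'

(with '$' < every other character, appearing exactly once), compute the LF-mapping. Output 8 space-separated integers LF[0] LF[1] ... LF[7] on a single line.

Char counts: '$':1, 'M':1, 'N':2, 'n':4
C (first-col start): C('$')=0, C('M')=1, C('N')=2, C('n')=4
L[0]='n': occ=0, LF[0]=C('n')+0=4+0=4
L[1]='n': occ=1, LF[1]=C('n')+1=4+1=5
L[2]='n': occ=2, LF[2]=C('n')+2=4+2=6
L[3]='N': occ=0, LF[3]=C('N')+0=2+0=2
L[4]='M': occ=0, LF[4]=C('M')+0=1+0=1
L[5]='n': occ=3, LF[5]=C('n')+3=4+3=7
L[6]='$': occ=0, LF[6]=C('$')+0=0+0=0
L[7]='N': occ=1, LF[7]=C('N')+1=2+1=3

Answer: 4 5 6 2 1 7 0 3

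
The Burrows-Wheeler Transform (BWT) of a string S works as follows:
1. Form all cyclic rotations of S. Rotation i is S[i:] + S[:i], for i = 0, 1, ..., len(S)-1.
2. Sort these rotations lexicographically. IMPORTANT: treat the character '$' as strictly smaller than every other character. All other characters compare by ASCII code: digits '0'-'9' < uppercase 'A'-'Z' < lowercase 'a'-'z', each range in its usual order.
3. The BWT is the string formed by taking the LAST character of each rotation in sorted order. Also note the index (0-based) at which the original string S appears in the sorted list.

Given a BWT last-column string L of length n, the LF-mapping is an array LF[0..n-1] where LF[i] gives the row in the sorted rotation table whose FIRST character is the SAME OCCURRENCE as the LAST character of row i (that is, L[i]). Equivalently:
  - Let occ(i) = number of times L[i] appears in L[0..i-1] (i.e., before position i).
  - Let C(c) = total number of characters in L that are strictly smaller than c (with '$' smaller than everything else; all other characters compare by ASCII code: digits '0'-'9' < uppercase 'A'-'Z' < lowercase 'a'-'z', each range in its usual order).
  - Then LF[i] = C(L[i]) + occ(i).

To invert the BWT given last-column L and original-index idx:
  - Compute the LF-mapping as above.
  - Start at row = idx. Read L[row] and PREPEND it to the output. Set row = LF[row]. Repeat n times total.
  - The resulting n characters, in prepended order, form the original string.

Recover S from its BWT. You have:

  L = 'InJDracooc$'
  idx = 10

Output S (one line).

LF mapping: 2 7 3 1 10 4 5 8 9 6 0
Walk LF starting at row 10, prepending L[row]:
  step 1: row=10, L[10]='$', prepend. Next row=LF[10]=0
  step 2: row=0, L[0]='I', prepend. Next row=LF[0]=2
  step 3: row=2, L[2]='J', prepend. Next row=LF[2]=3
  step 4: row=3, L[3]='D', prepend. Next row=LF[3]=1
  step 5: row=1, L[1]='n', prepend. Next row=LF[1]=7
  step 6: row=7, L[7]='o', prepend. Next row=LF[7]=8
  step 7: row=8, L[8]='o', prepend. Next row=LF[8]=9
  step 8: row=9, L[9]='c', prepend. Next row=LF[9]=6
  step 9: row=6, L[6]='c', prepend. Next row=LF[6]=5
  step 10: row=5, L[5]='a', prepend. Next row=LF[5]=4
  step 11: row=4, L[4]='r', prepend. Next row=LF[4]=10
Reversed output: raccoonDJI$

Answer: raccoonDJI$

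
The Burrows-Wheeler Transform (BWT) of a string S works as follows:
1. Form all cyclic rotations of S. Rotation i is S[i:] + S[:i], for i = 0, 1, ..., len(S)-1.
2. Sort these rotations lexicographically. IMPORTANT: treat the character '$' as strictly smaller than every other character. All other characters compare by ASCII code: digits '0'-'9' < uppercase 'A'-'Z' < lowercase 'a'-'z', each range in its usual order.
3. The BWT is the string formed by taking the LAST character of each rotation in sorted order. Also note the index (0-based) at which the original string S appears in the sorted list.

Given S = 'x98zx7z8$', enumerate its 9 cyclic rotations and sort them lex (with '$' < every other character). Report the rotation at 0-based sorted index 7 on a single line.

All 9 rotations (rotation i = S[i:]+S[:i]):
  rot[0] = x98zx7z8$
  rot[1] = 98zx7z8$x
  rot[2] = 8zx7z8$x9
  rot[3] = zx7z8$x98
  rot[4] = x7z8$x98z
  rot[5] = 7z8$x98zx
  rot[6] = z8$x98zx7
  rot[7] = 8$x98zx7z
  rot[8] = $x98zx7z8
Sorted (with $ < everything):
  sorted[0] = $x98zx7z8
  sorted[1] = 7z8$x98zx
  sorted[2] = 8$x98zx7z
  sorted[3] = 8zx7z8$x9
  sorted[4] = 98zx7z8$x
  sorted[5] = x7z8$x98z
  sorted[6] = x98zx7z8$
  sorted[7] = z8$x98zx7
  sorted[8] = zx7z8$x98
sorted[7] = z8$x98zx7

Answer: z8$x98zx7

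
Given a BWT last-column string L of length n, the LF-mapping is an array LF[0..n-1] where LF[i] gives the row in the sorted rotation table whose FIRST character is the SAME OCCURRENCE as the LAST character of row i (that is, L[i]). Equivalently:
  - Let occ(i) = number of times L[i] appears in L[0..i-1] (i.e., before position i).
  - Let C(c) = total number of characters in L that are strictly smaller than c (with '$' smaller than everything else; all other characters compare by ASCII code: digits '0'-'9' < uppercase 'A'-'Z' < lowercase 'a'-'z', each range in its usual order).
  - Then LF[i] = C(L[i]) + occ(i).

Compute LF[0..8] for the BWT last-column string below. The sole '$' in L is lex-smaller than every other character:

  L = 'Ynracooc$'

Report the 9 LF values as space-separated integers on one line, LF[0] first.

Answer: 1 5 8 2 3 6 7 4 0

Derivation:
Char counts: '$':1, 'Y':1, 'a':1, 'c':2, 'n':1, 'o':2, 'r':1
C (first-col start): C('$')=0, C('Y')=1, C('a')=2, C('c')=3, C('n')=5, C('o')=6, C('r')=8
L[0]='Y': occ=0, LF[0]=C('Y')+0=1+0=1
L[1]='n': occ=0, LF[1]=C('n')+0=5+0=5
L[2]='r': occ=0, LF[2]=C('r')+0=8+0=8
L[3]='a': occ=0, LF[3]=C('a')+0=2+0=2
L[4]='c': occ=0, LF[4]=C('c')+0=3+0=3
L[5]='o': occ=0, LF[5]=C('o')+0=6+0=6
L[6]='o': occ=1, LF[6]=C('o')+1=6+1=7
L[7]='c': occ=1, LF[7]=C('c')+1=3+1=4
L[8]='$': occ=0, LF[8]=C('$')+0=0+0=0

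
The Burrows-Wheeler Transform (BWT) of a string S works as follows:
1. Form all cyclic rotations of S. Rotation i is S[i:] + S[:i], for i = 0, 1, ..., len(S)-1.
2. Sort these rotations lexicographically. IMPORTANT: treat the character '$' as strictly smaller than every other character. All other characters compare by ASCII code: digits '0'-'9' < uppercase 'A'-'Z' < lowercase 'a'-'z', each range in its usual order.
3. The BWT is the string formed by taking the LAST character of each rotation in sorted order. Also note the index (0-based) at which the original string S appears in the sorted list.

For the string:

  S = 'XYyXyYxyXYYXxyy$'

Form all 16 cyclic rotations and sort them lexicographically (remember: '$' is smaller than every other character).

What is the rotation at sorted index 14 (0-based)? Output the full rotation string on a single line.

All 16 rotations (rotation i = S[i:]+S[:i]):
  rot[0] = XYyXyYxyXYYXxyy$
  rot[1] = YyXyYxyXYYXxyy$X
  rot[2] = yXyYxyXYYXxyy$XY
  rot[3] = XyYxyXYYXxyy$XYy
  rot[4] = yYxyXYYXxyy$XYyX
  rot[5] = YxyXYYXxyy$XYyXy
  rot[6] = xyXYYXxyy$XYyXyY
  rot[7] = yXYYXxyy$XYyXyYx
  rot[8] = XYYXxyy$XYyXyYxy
  rot[9] = YYXxyy$XYyXyYxyX
  rot[10] = YXxyy$XYyXyYxyXY
  rot[11] = Xxyy$XYyXyYxyXYY
  rot[12] = xyy$XYyXyYxyXYYX
  rot[13] = yy$XYyXyYxyXYYXx
  rot[14] = y$XYyXyYxyXYYXxy
  rot[15] = $XYyXyYxyXYYXxyy
Sorted (with $ < everything):
  sorted[0] = $XYyXyYxyXYYXxyy
  sorted[1] = XYYXxyy$XYyXyYxy
  sorted[2] = XYyXyYxyXYYXxyy$
  sorted[3] = Xxyy$XYyXyYxyXYY
  sorted[4] = XyYxyXYYXxyy$XYy
  sorted[5] = YXxyy$XYyXyYxyXY
  sorted[6] = YYXxyy$XYyXyYxyX
  sorted[7] = YxyXYYXxyy$XYyXy
  sorted[8] = YyXyYxyXYYXxyy$X
  sorted[9] = xyXYYXxyy$XYyXyY
  sorted[10] = xyy$XYyXyYxyXYYX
  sorted[11] = y$XYyXyYxyXYYXxy
  sorted[12] = yXYYXxyy$XYyXyYx
  sorted[13] = yXyYxyXYYXxyy$XY
  sorted[14] = yYxyXYYXxyy$XYyX
  sorted[15] = yy$XYyXyYxyXYYXx
sorted[14] = yYxyXYYXxyy$XYyX

Answer: yYxyXYYXxyy$XYyX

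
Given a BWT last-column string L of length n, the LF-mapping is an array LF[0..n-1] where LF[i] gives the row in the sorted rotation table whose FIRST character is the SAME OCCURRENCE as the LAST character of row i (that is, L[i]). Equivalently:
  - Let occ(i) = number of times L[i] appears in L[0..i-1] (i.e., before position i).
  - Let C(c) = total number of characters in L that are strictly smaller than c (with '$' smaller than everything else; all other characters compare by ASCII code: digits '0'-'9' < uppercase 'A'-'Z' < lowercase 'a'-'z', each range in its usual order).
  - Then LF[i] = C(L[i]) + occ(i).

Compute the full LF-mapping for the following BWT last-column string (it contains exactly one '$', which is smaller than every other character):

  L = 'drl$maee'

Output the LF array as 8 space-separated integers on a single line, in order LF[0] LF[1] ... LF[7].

Answer: 2 7 5 0 6 1 3 4

Derivation:
Char counts: '$':1, 'a':1, 'd':1, 'e':2, 'l':1, 'm':1, 'r':1
C (first-col start): C('$')=0, C('a')=1, C('d')=2, C('e')=3, C('l')=5, C('m')=6, C('r')=7
L[0]='d': occ=0, LF[0]=C('d')+0=2+0=2
L[1]='r': occ=0, LF[1]=C('r')+0=7+0=7
L[2]='l': occ=0, LF[2]=C('l')+0=5+0=5
L[3]='$': occ=0, LF[3]=C('$')+0=0+0=0
L[4]='m': occ=0, LF[4]=C('m')+0=6+0=6
L[5]='a': occ=0, LF[5]=C('a')+0=1+0=1
L[6]='e': occ=0, LF[6]=C('e')+0=3+0=3
L[7]='e': occ=1, LF[7]=C('e')+1=3+1=4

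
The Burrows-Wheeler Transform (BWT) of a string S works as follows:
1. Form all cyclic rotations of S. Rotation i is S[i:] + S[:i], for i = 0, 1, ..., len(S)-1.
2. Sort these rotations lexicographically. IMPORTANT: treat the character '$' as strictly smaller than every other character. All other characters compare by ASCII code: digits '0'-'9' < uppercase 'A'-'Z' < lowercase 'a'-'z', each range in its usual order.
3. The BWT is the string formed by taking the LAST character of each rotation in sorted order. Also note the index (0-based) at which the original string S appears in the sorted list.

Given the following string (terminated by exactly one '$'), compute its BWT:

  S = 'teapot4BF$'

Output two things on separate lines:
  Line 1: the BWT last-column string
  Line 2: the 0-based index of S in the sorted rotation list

All 10 rotations (rotation i = S[i:]+S[:i]):
  rot[0] = teapot4BF$
  rot[1] = eapot4BF$t
  rot[2] = apot4BF$te
  rot[3] = pot4BF$tea
  rot[4] = ot4BF$teap
  rot[5] = t4BF$teapo
  rot[6] = 4BF$teapot
  rot[7] = BF$teapot4
  rot[8] = F$teapot4B
  rot[9] = $teapot4BF
Sorted (with $ < everything):
  sorted[0] = $teapot4BF  (last char: 'F')
  sorted[1] = 4BF$teapot  (last char: 't')
  sorted[2] = BF$teapot4  (last char: '4')
  sorted[3] = F$teapot4B  (last char: 'B')
  sorted[4] = apot4BF$te  (last char: 'e')
  sorted[5] = eapot4BF$t  (last char: 't')
  sorted[6] = ot4BF$teap  (last char: 'p')
  sorted[7] = pot4BF$tea  (last char: 'a')
  sorted[8] = t4BF$teapo  (last char: 'o')
  sorted[9] = teapot4BF$  (last char: '$')
Last column: Ft4Betpao$
Original string S is at sorted index 9

Answer: Ft4Betpao$
9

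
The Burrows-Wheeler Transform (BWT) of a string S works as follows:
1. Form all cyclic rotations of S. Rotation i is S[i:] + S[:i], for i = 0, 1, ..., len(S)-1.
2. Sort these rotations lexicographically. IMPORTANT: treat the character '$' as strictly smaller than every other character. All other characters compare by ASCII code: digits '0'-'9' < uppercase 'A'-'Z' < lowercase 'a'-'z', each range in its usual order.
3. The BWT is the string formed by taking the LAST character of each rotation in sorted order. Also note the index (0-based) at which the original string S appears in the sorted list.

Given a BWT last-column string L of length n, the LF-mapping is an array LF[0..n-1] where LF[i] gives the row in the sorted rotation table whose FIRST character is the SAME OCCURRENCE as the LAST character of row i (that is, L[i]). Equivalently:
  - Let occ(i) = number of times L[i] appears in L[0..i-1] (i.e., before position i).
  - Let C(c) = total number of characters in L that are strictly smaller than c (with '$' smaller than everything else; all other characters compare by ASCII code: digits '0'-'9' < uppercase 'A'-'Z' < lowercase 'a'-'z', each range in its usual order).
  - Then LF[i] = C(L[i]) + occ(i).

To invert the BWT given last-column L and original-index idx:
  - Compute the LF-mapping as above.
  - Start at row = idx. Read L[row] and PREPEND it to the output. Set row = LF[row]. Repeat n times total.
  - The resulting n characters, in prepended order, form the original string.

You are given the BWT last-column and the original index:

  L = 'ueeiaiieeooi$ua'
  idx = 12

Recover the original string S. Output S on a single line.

Answer: oioieieieaeauu$

Derivation:
LF mapping: 13 3 4 7 1 8 9 5 6 11 12 10 0 14 2
Walk LF starting at row 12, prepending L[row]:
  step 1: row=12, L[12]='$', prepend. Next row=LF[12]=0
  step 2: row=0, L[0]='u', prepend. Next row=LF[0]=13
  step 3: row=13, L[13]='u', prepend. Next row=LF[13]=14
  step 4: row=14, L[14]='a', prepend. Next row=LF[14]=2
  step 5: row=2, L[2]='e', prepend. Next row=LF[2]=4
  step 6: row=4, L[4]='a', prepend. Next row=LF[4]=1
  step 7: row=1, L[1]='e', prepend. Next row=LF[1]=3
  step 8: row=3, L[3]='i', prepend. Next row=LF[3]=7
  step 9: row=7, L[7]='e', prepend. Next row=LF[7]=5
  step 10: row=5, L[5]='i', prepend. Next row=LF[5]=8
  step 11: row=8, L[8]='e', prepend. Next row=LF[8]=6
  step 12: row=6, L[6]='i', prepend. Next row=LF[6]=9
  step 13: row=9, L[9]='o', prepend. Next row=LF[9]=11
  step 14: row=11, L[11]='i', prepend. Next row=LF[11]=10
  step 15: row=10, L[10]='o', prepend. Next row=LF[10]=12
Reversed output: oioieieieaeauu$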